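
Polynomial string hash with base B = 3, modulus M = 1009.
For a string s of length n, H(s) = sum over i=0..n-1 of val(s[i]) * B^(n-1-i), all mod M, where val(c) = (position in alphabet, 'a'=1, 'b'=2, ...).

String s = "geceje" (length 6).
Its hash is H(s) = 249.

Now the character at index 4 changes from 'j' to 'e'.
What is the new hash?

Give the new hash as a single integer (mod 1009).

val('j') = 10, val('e') = 5
Position k = 4, exponent = n-1-k = 1
B^1 mod M = 3^1 mod 1009 = 3
Delta = (5 - 10) * 3 mod 1009 = 994
New hash = (249 + 994) mod 1009 = 234

Answer: 234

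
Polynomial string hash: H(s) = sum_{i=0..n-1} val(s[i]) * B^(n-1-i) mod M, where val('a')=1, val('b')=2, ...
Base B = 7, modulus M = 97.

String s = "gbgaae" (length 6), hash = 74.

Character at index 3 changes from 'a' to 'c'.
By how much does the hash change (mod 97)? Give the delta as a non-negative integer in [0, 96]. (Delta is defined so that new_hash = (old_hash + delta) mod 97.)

Delta formula: (val(new) - val(old)) * B^(n-1-k) mod M
  val('c') - val('a') = 3 - 1 = 2
  B^(n-1-k) = 7^2 mod 97 = 49
  Delta = 2 * 49 mod 97 = 1

Answer: 1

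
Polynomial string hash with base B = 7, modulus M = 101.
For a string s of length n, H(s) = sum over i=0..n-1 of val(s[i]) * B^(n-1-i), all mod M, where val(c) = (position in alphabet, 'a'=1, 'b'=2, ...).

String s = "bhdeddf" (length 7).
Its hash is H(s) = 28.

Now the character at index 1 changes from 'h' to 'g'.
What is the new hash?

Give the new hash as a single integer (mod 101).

Answer: 88

Derivation:
val('h') = 8, val('g') = 7
Position k = 1, exponent = n-1-k = 5
B^5 mod M = 7^5 mod 101 = 41
Delta = (7 - 8) * 41 mod 101 = 60
New hash = (28 + 60) mod 101 = 88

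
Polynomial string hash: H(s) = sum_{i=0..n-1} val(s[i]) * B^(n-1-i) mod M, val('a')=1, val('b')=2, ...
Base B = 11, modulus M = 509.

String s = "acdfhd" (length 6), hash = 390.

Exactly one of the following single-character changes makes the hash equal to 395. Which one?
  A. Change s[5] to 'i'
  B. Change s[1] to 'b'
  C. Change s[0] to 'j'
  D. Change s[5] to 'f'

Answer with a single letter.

Option A: s[5]='d'->'i', delta=(9-4)*11^0 mod 509 = 5, hash=390+5 mod 509 = 395 <-- target
Option B: s[1]='c'->'b', delta=(2-3)*11^4 mod 509 = 120, hash=390+120 mod 509 = 1
Option C: s[0]='a'->'j', delta=(10-1)*11^5 mod 509 = 336, hash=390+336 mod 509 = 217
Option D: s[5]='d'->'f', delta=(6-4)*11^0 mod 509 = 2, hash=390+2 mod 509 = 392

Answer: A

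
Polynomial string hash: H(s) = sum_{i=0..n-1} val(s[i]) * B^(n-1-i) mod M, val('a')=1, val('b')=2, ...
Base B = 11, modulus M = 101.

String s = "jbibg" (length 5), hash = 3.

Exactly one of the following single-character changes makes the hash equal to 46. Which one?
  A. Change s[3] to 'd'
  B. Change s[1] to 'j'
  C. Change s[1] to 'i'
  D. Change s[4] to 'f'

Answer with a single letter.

Option A: s[3]='b'->'d', delta=(4-2)*11^1 mod 101 = 22, hash=3+22 mod 101 = 25
Option B: s[1]='b'->'j', delta=(10-2)*11^3 mod 101 = 43, hash=3+43 mod 101 = 46 <-- target
Option C: s[1]='b'->'i', delta=(9-2)*11^3 mod 101 = 25, hash=3+25 mod 101 = 28
Option D: s[4]='g'->'f', delta=(6-7)*11^0 mod 101 = 100, hash=3+100 mod 101 = 2

Answer: B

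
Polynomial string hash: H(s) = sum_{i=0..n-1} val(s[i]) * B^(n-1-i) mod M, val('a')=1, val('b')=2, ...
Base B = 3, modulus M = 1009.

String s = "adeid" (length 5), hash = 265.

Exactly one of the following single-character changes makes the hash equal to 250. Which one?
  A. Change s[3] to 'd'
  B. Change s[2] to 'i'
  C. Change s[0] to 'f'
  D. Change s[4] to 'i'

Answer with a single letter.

Option A: s[3]='i'->'d', delta=(4-9)*3^1 mod 1009 = 994, hash=265+994 mod 1009 = 250 <-- target
Option B: s[2]='e'->'i', delta=(9-5)*3^2 mod 1009 = 36, hash=265+36 mod 1009 = 301
Option C: s[0]='a'->'f', delta=(6-1)*3^4 mod 1009 = 405, hash=265+405 mod 1009 = 670
Option D: s[4]='d'->'i', delta=(9-4)*3^0 mod 1009 = 5, hash=265+5 mod 1009 = 270

Answer: A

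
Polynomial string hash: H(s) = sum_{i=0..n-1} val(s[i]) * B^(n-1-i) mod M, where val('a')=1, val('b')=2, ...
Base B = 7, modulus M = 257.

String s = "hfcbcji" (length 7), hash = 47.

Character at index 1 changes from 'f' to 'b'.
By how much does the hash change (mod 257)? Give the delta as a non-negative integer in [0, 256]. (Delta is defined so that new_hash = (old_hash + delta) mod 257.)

Answer: 106

Derivation:
Delta formula: (val(new) - val(old)) * B^(n-1-k) mod M
  val('b') - val('f') = 2 - 6 = -4
  B^(n-1-k) = 7^5 mod 257 = 102
  Delta = -4 * 102 mod 257 = 106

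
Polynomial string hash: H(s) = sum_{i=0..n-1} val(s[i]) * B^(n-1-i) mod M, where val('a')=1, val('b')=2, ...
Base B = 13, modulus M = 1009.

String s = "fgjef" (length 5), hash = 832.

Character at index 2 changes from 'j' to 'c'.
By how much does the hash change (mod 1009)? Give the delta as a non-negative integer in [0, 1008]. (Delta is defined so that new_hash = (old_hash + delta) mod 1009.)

Answer: 835

Derivation:
Delta formula: (val(new) - val(old)) * B^(n-1-k) mod M
  val('c') - val('j') = 3 - 10 = -7
  B^(n-1-k) = 13^2 mod 1009 = 169
  Delta = -7 * 169 mod 1009 = 835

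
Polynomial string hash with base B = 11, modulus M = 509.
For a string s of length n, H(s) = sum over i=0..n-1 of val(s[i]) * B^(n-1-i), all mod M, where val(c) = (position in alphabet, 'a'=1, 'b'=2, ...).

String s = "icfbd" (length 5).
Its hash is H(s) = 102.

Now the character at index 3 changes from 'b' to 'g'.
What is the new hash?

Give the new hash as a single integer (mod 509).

val('b') = 2, val('g') = 7
Position k = 3, exponent = n-1-k = 1
B^1 mod M = 11^1 mod 509 = 11
Delta = (7 - 2) * 11 mod 509 = 55
New hash = (102 + 55) mod 509 = 157

Answer: 157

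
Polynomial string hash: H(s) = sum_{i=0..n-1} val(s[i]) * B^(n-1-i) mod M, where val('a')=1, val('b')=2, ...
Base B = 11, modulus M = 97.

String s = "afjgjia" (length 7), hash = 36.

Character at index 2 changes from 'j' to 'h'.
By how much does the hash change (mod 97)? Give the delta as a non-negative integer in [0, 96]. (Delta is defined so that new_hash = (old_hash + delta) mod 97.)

Answer: 12

Derivation:
Delta formula: (val(new) - val(old)) * B^(n-1-k) mod M
  val('h') - val('j') = 8 - 10 = -2
  B^(n-1-k) = 11^4 mod 97 = 91
  Delta = -2 * 91 mod 97 = 12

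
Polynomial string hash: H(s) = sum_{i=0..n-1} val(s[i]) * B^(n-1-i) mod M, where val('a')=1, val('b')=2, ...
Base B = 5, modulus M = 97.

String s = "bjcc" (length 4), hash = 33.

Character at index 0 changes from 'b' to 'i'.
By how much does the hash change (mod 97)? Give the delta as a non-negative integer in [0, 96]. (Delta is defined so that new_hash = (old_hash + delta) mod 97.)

Answer: 2

Derivation:
Delta formula: (val(new) - val(old)) * B^(n-1-k) mod M
  val('i') - val('b') = 9 - 2 = 7
  B^(n-1-k) = 5^3 mod 97 = 28
  Delta = 7 * 28 mod 97 = 2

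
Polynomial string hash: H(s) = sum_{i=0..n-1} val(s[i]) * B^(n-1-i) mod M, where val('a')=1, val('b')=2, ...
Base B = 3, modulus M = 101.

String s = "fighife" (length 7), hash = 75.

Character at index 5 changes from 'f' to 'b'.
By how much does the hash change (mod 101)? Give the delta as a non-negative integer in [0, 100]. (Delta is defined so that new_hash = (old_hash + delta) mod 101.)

Delta formula: (val(new) - val(old)) * B^(n-1-k) mod M
  val('b') - val('f') = 2 - 6 = -4
  B^(n-1-k) = 3^1 mod 101 = 3
  Delta = -4 * 3 mod 101 = 89

Answer: 89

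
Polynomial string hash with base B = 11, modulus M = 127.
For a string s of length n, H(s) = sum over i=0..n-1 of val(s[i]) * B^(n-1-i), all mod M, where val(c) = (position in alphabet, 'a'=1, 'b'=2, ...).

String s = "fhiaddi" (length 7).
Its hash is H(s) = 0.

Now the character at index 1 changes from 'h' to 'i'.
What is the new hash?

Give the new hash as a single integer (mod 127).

val('h') = 8, val('i') = 9
Position k = 1, exponent = n-1-k = 5
B^5 mod M = 11^5 mod 127 = 15
Delta = (9 - 8) * 15 mod 127 = 15
New hash = (0 + 15) mod 127 = 15

Answer: 15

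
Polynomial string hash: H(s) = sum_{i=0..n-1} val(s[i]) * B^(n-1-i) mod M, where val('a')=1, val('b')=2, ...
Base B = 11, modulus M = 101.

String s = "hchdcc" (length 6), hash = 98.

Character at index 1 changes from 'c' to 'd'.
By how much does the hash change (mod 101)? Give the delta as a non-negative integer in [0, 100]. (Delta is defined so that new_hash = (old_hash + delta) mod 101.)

Answer: 97

Derivation:
Delta formula: (val(new) - val(old)) * B^(n-1-k) mod M
  val('d') - val('c') = 4 - 3 = 1
  B^(n-1-k) = 11^4 mod 101 = 97
  Delta = 1 * 97 mod 101 = 97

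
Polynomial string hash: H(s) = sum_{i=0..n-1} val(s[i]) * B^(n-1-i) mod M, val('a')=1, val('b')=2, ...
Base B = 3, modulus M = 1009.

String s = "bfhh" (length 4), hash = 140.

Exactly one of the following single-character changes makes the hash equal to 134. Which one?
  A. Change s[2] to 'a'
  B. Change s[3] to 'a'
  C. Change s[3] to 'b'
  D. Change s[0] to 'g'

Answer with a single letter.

Answer: C

Derivation:
Option A: s[2]='h'->'a', delta=(1-8)*3^1 mod 1009 = 988, hash=140+988 mod 1009 = 119
Option B: s[3]='h'->'a', delta=(1-8)*3^0 mod 1009 = 1002, hash=140+1002 mod 1009 = 133
Option C: s[3]='h'->'b', delta=(2-8)*3^0 mod 1009 = 1003, hash=140+1003 mod 1009 = 134 <-- target
Option D: s[0]='b'->'g', delta=(7-2)*3^3 mod 1009 = 135, hash=140+135 mod 1009 = 275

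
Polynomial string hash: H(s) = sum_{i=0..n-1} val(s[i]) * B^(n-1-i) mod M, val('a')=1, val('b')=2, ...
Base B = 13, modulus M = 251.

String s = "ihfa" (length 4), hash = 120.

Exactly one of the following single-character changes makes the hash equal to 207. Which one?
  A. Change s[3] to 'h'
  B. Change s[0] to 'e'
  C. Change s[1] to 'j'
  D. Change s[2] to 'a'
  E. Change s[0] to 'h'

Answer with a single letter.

Answer: C

Derivation:
Option A: s[3]='a'->'h', delta=(8-1)*13^0 mod 251 = 7, hash=120+7 mod 251 = 127
Option B: s[0]='i'->'e', delta=(5-9)*13^3 mod 251 = 248, hash=120+248 mod 251 = 117
Option C: s[1]='h'->'j', delta=(10-8)*13^2 mod 251 = 87, hash=120+87 mod 251 = 207 <-- target
Option D: s[2]='f'->'a', delta=(1-6)*13^1 mod 251 = 186, hash=120+186 mod 251 = 55
Option E: s[0]='i'->'h', delta=(8-9)*13^3 mod 251 = 62, hash=120+62 mod 251 = 182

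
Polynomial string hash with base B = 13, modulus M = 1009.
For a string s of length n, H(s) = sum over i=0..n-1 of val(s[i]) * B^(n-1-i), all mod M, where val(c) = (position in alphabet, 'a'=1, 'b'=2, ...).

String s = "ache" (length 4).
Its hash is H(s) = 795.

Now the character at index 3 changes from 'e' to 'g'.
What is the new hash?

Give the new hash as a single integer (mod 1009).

Answer: 797

Derivation:
val('e') = 5, val('g') = 7
Position k = 3, exponent = n-1-k = 0
B^0 mod M = 13^0 mod 1009 = 1
Delta = (7 - 5) * 1 mod 1009 = 2
New hash = (795 + 2) mod 1009 = 797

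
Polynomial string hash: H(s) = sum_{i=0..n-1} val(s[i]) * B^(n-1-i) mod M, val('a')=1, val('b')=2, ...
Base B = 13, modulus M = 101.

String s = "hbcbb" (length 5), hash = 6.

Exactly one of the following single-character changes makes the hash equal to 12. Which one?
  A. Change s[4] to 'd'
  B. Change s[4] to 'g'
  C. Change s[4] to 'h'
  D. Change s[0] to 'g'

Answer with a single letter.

Answer: C

Derivation:
Option A: s[4]='b'->'d', delta=(4-2)*13^0 mod 101 = 2, hash=6+2 mod 101 = 8
Option B: s[4]='b'->'g', delta=(7-2)*13^0 mod 101 = 5, hash=6+5 mod 101 = 11
Option C: s[4]='b'->'h', delta=(8-2)*13^0 mod 101 = 6, hash=6+6 mod 101 = 12 <-- target
Option D: s[0]='h'->'g', delta=(7-8)*13^4 mod 101 = 22, hash=6+22 mod 101 = 28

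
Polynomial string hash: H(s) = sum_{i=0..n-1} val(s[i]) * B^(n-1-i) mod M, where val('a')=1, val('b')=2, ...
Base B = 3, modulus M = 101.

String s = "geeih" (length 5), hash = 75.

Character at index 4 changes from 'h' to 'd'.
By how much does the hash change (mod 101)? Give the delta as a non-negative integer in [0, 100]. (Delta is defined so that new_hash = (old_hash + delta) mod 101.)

Answer: 97

Derivation:
Delta formula: (val(new) - val(old)) * B^(n-1-k) mod M
  val('d') - val('h') = 4 - 8 = -4
  B^(n-1-k) = 3^0 mod 101 = 1
  Delta = -4 * 1 mod 101 = 97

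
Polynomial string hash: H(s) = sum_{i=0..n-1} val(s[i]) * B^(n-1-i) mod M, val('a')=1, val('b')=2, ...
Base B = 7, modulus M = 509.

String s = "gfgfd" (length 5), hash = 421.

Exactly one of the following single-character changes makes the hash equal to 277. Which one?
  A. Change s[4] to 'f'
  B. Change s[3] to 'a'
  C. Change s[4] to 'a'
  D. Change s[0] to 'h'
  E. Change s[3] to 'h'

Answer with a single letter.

Answer: D

Derivation:
Option A: s[4]='d'->'f', delta=(6-4)*7^0 mod 509 = 2, hash=421+2 mod 509 = 423
Option B: s[3]='f'->'a', delta=(1-6)*7^1 mod 509 = 474, hash=421+474 mod 509 = 386
Option C: s[4]='d'->'a', delta=(1-4)*7^0 mod 509 = 506, hash=421+506 mod 509 = 418
Option D: s[0]='g'->'h', delta=(8-7)*7^4 mod 509 = 365, hash=421+365 mod 509 = 277 <-- target
Option E: s[3]='f'->'h', delta=(8-6)*7^1 mod 509 = 14, hash=421+14 mod 509 = 435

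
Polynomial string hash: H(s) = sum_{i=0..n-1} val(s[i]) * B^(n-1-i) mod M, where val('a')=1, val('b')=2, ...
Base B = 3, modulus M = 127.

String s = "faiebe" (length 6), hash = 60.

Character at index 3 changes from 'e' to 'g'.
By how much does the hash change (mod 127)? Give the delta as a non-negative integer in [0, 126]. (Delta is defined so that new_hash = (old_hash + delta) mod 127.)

Delta formula: (val(new) - val(old)) * B^(n-1-k) mod M
  val('g') - val('e') = 7 - 5 = 2
  B^(n-1-k) = 3^2 mod 127 = 9
  Delta = 2 * 9 mod 127 = 18

Answer: 18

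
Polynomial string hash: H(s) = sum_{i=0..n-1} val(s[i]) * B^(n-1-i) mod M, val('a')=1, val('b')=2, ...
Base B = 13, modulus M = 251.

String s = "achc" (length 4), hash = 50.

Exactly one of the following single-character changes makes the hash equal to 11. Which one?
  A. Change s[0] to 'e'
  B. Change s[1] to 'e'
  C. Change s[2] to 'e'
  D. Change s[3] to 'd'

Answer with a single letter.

Option A: s[0]='a'->'e', delta=(5-1)*13^3 mod 251 = 3, hash=50+3 mod 251 = 53
Option B: s[1]='c'->'e', delta=(5-3)*13^2 mod 251 = 87, hash=50+87 mod 251 = 137
Option C: s[2]='h'->'e', delta=(5-8)*13^1 mod 251 = 212, hash=50+212 mod 251 = 11 <-- target
Option D: s[3]='c'->'d', delta=(4-3)*13^0 mod 251 = 1, hash=50+1 mod 251 = 51

Answer: C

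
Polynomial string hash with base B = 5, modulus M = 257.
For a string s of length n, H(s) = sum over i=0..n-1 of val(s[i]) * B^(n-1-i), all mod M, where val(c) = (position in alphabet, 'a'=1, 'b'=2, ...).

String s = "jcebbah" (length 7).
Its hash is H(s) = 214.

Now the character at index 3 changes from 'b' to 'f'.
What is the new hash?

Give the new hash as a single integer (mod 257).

val('b') = 2, val('f') = 6
Position k = 3, exponent = n-1-k = 3
B^3 mod M = 5^3 mod 257 = 125
Delta = (6 - 2) * 125 mod 257 = 243
New hash = (214 + 243) mod 257 = 200

Answer: 200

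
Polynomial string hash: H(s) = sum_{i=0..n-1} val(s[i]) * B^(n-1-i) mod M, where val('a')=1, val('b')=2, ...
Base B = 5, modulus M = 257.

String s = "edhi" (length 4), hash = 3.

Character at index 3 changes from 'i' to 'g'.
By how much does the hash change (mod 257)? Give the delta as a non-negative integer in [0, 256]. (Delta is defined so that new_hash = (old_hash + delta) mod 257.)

Answer: 255

Derivation:
Delta formula: (val(new) - val(old)) * B^(n-1-k) mod M
  val('g') - val('i') = 7 - 9 = -2
  B^(n-1-k) = 5^0 mod 257 = 1
  Delta = -2 * 1 mod 257 = 255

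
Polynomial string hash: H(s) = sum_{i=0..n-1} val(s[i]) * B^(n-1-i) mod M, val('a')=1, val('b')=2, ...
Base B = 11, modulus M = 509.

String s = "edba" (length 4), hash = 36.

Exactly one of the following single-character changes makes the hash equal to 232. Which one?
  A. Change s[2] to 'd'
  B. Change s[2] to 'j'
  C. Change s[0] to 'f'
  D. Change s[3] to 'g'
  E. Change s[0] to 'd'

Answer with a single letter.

Option A: s[2]='b'->'d', delta=(4-2)*11^1 mod 509 = 22, hash=36+22 mod 509 = 58
Option B: s[2]='b'->'j', delta=(10-2)*11^1 mod 509 = 88, hash=36+88 mod 509 = 124
Option C: s[0]='e'->'f', delta=(6-5)*11^3 mod 509 = 313, hash=36+313 mod 509 = 349
Option D: s[3]='a'->'g', delta=(7-1)*11^0 mod 509 = 6, hash=36+6 mod 509 = 42
Option E: s[0]='e'->'d', delta=(4-5)*11^3 mod 509 = 196, hash=36+196 mod 509 = 232 <-- target

Answer: E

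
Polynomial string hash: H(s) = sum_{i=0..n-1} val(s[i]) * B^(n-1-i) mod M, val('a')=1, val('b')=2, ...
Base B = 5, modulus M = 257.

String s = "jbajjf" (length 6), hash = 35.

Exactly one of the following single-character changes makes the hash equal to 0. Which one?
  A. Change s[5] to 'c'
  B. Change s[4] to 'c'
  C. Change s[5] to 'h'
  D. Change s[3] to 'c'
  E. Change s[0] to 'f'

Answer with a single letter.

Answer: B

Derivation:
Option A: s[5]='f'->'c', delta=(3-6)*5^0 mod 257 = 254, hash=35+254 mod 257 = 32
Option B: s[4]='j'->'c', delta=(3-10)*5^1 mod 257 = 222, hash=35+222 mod 257 = 0 <-- target
Option C: s[5]='f'->'h', delta=(8-6)*5^0 mod 257 = 2, hash=35+2 mod 257 = 37
Option D: s[3]='j'->'c', delta=(3-10)*5^2 mod 257 = 82, hash=35+82 mod 257 = 117
Option E: s[0]='j'->'f', delta=(6-10)*5^5 mod 257 = 93, hash=35+93 mod 257 = 128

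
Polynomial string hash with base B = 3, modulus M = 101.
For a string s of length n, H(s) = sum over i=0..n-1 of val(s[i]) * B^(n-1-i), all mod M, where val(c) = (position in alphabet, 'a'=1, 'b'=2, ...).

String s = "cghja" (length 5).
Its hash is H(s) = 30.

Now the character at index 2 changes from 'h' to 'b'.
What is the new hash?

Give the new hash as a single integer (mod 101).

Answer: 77

Derivation:
val('h') = 8, val('b') = 2
Position k = 2, exponent = n-1-k = 2
B^2 mod M = 3^2 mod 101 = 9
Delta = (2 - 8) * 9 mod 101 = 47
New hash = (30 + 47) mod 101 = 77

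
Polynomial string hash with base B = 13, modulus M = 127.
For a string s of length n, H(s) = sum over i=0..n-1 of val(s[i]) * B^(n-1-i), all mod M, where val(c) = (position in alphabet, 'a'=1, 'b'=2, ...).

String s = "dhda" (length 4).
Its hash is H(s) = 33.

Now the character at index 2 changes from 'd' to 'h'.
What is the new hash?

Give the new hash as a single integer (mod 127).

val('d') = 4, val('h') = 8
Position k = 2, exponent = n-1-k = 1
B^1 mod M = 13^1 mod 127 = 13
Delta = (8 - 4) * 13 mod 127 = 52
New hash = (33 + 52) mod 127 = 85

Answer: 85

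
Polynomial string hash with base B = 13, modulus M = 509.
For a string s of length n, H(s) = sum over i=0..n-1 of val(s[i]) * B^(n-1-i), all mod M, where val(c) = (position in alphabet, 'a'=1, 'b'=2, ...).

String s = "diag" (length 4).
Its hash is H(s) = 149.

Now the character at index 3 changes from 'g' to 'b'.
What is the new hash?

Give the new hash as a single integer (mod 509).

val('g') = 7, val('b') = 2
Position k = 3, exponent = n-1-k = 0
B^0 mod M = 13^0 mod 509 = 1
Delta = (2 - 7) * 1 mod 509 = 504
New hash = (149 + 504) mod 509 = 144

Answer: 144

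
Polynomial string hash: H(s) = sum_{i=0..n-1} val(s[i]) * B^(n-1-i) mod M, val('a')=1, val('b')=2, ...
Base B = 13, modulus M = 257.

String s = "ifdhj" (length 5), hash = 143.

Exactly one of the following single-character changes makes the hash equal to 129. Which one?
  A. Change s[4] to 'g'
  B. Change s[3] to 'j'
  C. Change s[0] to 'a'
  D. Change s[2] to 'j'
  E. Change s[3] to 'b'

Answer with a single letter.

Option A: s[4]='j'->'g', delta=(7-10)*13^0 mod 257 = 254, hash=143+254 mod 257 = 140
Option B: s[3]='h'->'j', delta=(10-8)*13^1 mod 257 = 26, hash=143+26 mod 257 = 169
Option C: s[0]='i'->'a', delta=(1-9)*13^4 mod 257 = 242, hash=143+242 mod 257 = 128
Option D: s[2]='d'->'j', delta=(10-4)*13^2 mod 257 = 243, hash=143+243 mod 257 = 129 <-- target
Option E: s[3]='h'->'b', delta=(2-8)*13^1 mod 257 = 179, hash=143+179 mod 257 = 65

Answer: D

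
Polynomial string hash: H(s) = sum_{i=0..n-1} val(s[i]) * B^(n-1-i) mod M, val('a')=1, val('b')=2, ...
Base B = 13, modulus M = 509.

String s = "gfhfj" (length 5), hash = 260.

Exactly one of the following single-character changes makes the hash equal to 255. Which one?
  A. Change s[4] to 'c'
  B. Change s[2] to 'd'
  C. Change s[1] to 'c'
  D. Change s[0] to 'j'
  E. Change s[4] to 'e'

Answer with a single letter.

Option A: s[4]='j'->'c', delta=(3-10)*13^0 mod 509 = 502, hash=260+502 mod 509 = 253
Option B: s[2]='h'->'d', delta=(4-8)*13^2 mod 509 = 342, hash=260+342 mod 509 = 93
Option C: s[1]='f'->'c', delta=(3-6)*13^3 mod 509 = 26, hash=260+26 mod 509 = 286
Option D: s[0]='g'->'j', delta=(10-7)*13^4 mod 509 = 171, hash=260+171 mod 509 = 431
Option E: s[4]='j'->'e', delta=(5-10)*13^0 mod 509 = 504, hash=260+504 mod 509 = 255 <-- target

Answer: E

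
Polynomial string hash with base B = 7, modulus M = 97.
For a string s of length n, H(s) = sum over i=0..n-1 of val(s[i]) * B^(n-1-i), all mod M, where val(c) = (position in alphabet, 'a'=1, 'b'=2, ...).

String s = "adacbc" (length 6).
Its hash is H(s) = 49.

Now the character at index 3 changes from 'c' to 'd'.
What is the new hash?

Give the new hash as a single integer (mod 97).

val('c') = 3, val('d') = 4
Position k = 3, exponent = n-1-k = 2
B^2 mod M = 7^2 mod 97 = 49
Delta = (4 - 3) * 49 mod 97 = 49
New hash = (49 + 49) mod 97 = 1

Answer: 1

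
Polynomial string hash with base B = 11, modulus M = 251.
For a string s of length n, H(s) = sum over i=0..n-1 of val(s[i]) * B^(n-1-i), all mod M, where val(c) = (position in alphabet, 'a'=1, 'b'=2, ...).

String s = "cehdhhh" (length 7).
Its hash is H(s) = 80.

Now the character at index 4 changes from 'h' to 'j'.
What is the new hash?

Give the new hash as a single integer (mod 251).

val('h') = 8, val('j') = 10
Position k = 4, exponent = n-1-k = 2
B^2 mod M = 11^2 mod 251 = 121
Delta = (10 - 8) * 121 mod 251 = 242
New hash = (80 + 242) mod 251 = 71

Answer: 71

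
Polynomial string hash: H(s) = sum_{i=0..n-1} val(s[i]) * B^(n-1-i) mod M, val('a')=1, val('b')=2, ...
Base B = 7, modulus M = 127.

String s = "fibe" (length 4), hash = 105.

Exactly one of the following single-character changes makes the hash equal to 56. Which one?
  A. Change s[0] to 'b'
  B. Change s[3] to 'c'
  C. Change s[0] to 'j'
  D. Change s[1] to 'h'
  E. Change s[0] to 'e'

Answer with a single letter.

Answer: D

Derivation:
Option A: s[0]='f'->'b', delta=(2-6)*7^3 mod 127 = 25, hash=105+25 mod 127 = 3
Option B: s[3]='e'->'c', delta=(3-5)*7^0 mod 127 = 125, hash=105+125 mod 127 = 103
Option C: s[0]='f'->'j', delta=(10-6)*7^3 mod 127 = 102, hash=105+102 mod 127 = 80
Option D: s[1]='i'->'h', delta=(8-9)*7^2 mod 127 = 78, hash=105+78 mod 127 = 56 <-- target
Option E: s[0]='f'->'e', delta=(5-6)*7^3 mod 127 = 38, hash=105+38 mod 127 = 16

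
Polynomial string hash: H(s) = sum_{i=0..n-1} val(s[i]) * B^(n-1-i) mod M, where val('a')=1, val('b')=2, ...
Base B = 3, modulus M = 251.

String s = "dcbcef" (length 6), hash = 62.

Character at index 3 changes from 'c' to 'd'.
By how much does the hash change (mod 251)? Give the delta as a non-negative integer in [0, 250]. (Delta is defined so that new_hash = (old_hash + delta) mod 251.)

Delta formula: (val(new) - val(old)) * B^(n-1-k) mod M
  val('d') - val('c') = 4 - 3 = 1
  B^(n-1-k) = 3^2 mod 251 = 9
  Delta = 1 * 9 mod 251 = 9

Answer: 9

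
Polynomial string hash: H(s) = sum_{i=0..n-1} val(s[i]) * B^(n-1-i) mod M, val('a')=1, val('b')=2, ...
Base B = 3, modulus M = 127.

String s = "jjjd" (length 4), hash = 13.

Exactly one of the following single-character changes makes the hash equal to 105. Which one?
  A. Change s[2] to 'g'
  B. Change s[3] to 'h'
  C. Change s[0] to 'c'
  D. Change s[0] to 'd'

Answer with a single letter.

Answer: D

Derivation:
Option A: s[2]='j'->'g', delta=(7-10)*3^1 mod 127 = 118, hash=13+118 mod 127 = 4
Option B: s[3]='d'->'h', delta=(8-4)*3^0 mod 127 = 4, hash=13+4 mod 127 = 17
Option C: s[0]='j'->'c', delta=(3-10)*3^3 mod 127 = 65, hash=13+65 mod 127 = 78
Option D: s[0]='j'->'d', delta=(4-10)*3^3 mod 127 = 92, hash=13+92 mod 127 = 105 <-- target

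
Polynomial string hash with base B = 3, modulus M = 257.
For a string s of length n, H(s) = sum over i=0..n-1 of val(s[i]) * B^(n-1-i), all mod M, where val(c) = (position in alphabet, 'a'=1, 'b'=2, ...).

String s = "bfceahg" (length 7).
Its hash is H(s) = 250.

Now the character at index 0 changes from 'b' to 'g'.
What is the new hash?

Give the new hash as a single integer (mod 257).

Answer: 40

Derivation:
val('b') = 2, val('g') = 7
Position k = 0, exponent = n-1-k = 6
B^6 mod M = 3^6 mod 257 = 215
Delta = (7 - 2) * 215 mod 257 = 47
New hash = (250 + 47) mod 257 = 40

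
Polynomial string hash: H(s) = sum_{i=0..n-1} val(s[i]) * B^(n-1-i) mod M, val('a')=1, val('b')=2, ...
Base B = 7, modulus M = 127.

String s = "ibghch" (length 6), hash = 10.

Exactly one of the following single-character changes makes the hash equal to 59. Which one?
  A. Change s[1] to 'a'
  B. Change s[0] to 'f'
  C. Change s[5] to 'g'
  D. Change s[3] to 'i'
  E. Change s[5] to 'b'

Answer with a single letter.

Answer: D

Derivation:
Option A: s[1]='b'->'a', delta=(1-2)*7^4 mod 127 = 12, hash=10+12 mod 127 = 22
Option B: s[0]='i'->'f', delta=(6-9)*7^5 mod 127 = 125, hash=10+125 mod 127 = 8
Option C: s[5]='h'->'g', delta=(7-8)*7^0 mod 127 = 126, hash=10+126 mod 127 = 9
Option D: s[3]='h'->'i', delta=(9-8)*7^2 mod 127 = 49, hash=10+49 mod 127 = 59 <-- target
Option E: s[5]='h'->'b', delta=(2-8)*7^0 mod 127 = 121, hash=10+121 mod 127 = 4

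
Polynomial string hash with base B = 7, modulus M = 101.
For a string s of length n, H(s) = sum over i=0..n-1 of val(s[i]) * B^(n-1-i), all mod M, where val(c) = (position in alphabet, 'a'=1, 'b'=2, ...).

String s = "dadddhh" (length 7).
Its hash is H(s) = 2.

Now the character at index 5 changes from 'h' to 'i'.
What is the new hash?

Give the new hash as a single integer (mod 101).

val('h') = 8, val('i') = 9
Position k = 5, exponent = n-1-k = 1
B^1 mod M = 7^1 mod 101 = 7
Delta = (9 - 8) * 7 mod 101 = 7
New hash = (2 + 7) mod 101 = 9

Answer: 9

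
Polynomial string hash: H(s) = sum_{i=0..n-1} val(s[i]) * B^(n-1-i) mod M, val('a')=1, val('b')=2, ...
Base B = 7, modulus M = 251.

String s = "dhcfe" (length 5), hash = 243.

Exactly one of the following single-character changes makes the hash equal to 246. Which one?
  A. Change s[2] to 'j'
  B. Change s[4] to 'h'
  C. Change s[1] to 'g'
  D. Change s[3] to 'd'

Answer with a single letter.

Option A: s[2]='c'->'j', delta=(10-3)*7^2 mod 251 = 92, hash=243+92 mod 251 = 84
Option B: s[4]='e'->'h', delta=(8-5)*7^0 mod 251 = 3, hash=243+3 mod 251 = 246 <-- target
Option C: s[1]='h'->'g', delta=(7-8)*7^3 mod 251 = 159, hash=243+159 mod 251 = 151
Option D: s[3]='f'->'d', delta=(4-6)*7^1 mod 251 = 237, hash=243+237 mod 251 = 229

Answer: B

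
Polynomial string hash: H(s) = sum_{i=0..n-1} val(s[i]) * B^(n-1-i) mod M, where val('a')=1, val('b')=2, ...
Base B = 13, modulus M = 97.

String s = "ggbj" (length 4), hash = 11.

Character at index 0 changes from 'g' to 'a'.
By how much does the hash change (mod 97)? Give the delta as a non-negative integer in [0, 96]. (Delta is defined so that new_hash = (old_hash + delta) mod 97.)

Answer: 10

Derivation:
Delta formula: (val(new) - val(old)) * B^(n-1-k) mod M
  val('a') - val('g') = 1 - 7 = -6
  B^(n-1-k) = 13^3 mod 97 = 63
  Delta = -6 * 63 mod 97 = 10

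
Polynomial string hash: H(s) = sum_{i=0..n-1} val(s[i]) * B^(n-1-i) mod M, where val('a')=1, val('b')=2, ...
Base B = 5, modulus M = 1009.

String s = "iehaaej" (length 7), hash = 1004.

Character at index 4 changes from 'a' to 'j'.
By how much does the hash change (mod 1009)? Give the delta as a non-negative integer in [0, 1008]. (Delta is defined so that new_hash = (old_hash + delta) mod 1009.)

Delta formula: (val(new) - val(old)) * B^(n-1-k) mod M
  val('j') - val('a') = 10 - 1 = 9
  B^(n-1-k) = 5^2 mod 1009 = 25
  Delta = 9 * 25 mod 1009 = 225

Answer: 225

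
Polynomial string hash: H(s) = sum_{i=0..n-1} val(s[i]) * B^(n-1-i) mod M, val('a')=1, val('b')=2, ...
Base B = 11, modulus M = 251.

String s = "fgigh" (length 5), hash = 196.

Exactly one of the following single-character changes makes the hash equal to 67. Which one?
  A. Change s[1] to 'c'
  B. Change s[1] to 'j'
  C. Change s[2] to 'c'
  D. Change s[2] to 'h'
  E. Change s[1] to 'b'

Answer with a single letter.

Option A: s[1]='g'->'c', delta=(3-7)*11^3 mod 251 = 198, hash=196+198 mod 251 = 143
Option B: s[1]='g'->'j', delta=(10-7)*11^3 mod 251 = 228, hash=196+228 mod 251 = 173
Option C: s[2]='i'->'c', delta=(3-9)*11^2 mod 251 = 27, hash=196+27 mod 251 = 223
Option D: s[2]='i'->'h', delta=(8-9)*11^2 mod 251 = 130, hash=196+130 mod 251 = 75
Option E: s[1]='g'->'b', delta=(2-7)*11^3 mod 251 = 122, hash=196+122 mod 251 = 67 <-- target

Answer: E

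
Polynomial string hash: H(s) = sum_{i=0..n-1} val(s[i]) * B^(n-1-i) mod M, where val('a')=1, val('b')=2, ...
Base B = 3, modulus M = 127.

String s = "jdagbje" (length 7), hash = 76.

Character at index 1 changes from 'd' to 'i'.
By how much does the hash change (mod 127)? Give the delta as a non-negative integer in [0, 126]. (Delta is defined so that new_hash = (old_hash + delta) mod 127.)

Answer: 72

Derivation:
Delta formula: (val(new) - val(old)) * B^(n-1-k) mod M
  val('i') - val('d') = 9 - 4 = 5
  B^(n-1-k) = 3^5 mod 127 = 116
  Delta = 5 * 116 mod 127 = 72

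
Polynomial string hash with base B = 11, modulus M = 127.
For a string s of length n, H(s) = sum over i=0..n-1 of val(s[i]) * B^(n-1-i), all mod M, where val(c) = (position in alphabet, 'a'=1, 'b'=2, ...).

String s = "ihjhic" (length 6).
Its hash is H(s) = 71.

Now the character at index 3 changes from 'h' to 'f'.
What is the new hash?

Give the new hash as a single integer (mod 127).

Answer: 83

Derivation:
val('h') = 8, val('f') = 6
Position k = 3, exponent = n-1-k = 2
B^2 mod M = 11^2 mod 127 = 121
Delta = (6 - 8) * 121 mod 127 = 12
New hash = (71 + 12) mod 127 = 83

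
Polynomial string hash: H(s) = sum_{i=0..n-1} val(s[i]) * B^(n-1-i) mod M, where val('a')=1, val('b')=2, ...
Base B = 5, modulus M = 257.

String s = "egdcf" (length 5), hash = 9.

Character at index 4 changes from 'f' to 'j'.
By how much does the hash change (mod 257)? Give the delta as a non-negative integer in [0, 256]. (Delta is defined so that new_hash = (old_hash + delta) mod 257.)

Answer: 4

Derivation:
Delta formula: (val(new) - val(old)) * B^(n-1-k) mod M
  val('j') - val('f') = 10 - 6 = 4
  B^(n-1-k) = 5^0 mod 257 = 1
  Delta = 4 * 1 mod 257 = 4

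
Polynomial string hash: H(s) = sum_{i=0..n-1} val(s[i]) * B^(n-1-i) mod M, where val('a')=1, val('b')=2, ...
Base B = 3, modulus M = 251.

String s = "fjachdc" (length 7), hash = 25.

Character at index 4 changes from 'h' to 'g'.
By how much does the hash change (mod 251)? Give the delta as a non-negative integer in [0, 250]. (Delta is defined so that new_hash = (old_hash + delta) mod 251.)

Answer: 242

Derivation:
Delta formula: (val(new) - val(old)) * B^(n-1-k) mod M
  val('g') - val('h') = 7 - 8 = -1
  B^(n-1-k) = 3^2 mod 251 = 9
  Delta = -1 * 9 mod 251 = 242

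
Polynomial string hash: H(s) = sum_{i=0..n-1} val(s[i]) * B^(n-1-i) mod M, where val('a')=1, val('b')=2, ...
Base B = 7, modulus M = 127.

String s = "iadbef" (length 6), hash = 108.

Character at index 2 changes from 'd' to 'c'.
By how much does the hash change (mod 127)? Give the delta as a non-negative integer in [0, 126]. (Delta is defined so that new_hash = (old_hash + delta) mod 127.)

Delta formula: (val(new) - val(old)) * B^(n-1-k) mod M
  val('c') - val('d') = 3 - 4 = -1
  B^(n-1-k) = 7^3 mod 127 = 89
  Delta = -1 * 89 mod 127 = 38

Answer: 38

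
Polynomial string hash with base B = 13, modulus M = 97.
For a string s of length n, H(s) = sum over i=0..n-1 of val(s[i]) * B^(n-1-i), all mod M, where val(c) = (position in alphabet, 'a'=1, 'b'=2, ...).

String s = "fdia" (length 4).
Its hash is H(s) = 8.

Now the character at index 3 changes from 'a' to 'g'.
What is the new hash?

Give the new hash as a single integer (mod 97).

Answer: 14

Derivation:
val('a') = 1, val('g') = 7
Position k = 3, exponent = n-1-k = 0
B^0 mod M = 13^0 mod 97 = 1
Delta = (7 - 1) * 1 mod 97 = 6
New hash = (8 + 6) mod 97 = 14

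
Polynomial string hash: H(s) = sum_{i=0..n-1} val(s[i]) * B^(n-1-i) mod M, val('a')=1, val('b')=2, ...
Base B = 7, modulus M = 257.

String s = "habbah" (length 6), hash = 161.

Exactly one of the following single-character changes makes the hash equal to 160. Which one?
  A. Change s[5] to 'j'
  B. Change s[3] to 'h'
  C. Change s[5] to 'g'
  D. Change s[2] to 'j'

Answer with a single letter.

Answer: C

Derivation:
Option A: s[5]='h'->'j', delta=(10-8)*7^0 mod 257 = 2, hash=161+2 mod 257 = 163
Option B: s[3]='b'->'h', delta=(8-2)*7^2 mod 257 = 37, hash=161+37 mod 257 = 198
Option C: s[5]='h'->'g', delta=(7-8)*7^0 mod 257 = 256, hash=161+256 mod 257 = 160 <-- target
Option D: s[2]='b'->'j', delta=(10-2)*7^3 mod 257 = 174, hash=161+174 mod 257 = 78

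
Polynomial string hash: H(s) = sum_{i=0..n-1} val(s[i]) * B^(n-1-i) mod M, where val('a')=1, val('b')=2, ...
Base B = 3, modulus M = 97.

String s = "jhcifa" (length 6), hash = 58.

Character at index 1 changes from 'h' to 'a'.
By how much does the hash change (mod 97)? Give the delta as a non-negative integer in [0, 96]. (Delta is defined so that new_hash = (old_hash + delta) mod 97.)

Delta formula: (val(new) - val(old)) * B^(n-1-k) mod M
  val('a') - val('h') = 1 - 8 = -7
  B^(n-1-k) = 3^4 mod 97 = 81
  Delta = -7 * 81 mod 97 = 15

Answer: 15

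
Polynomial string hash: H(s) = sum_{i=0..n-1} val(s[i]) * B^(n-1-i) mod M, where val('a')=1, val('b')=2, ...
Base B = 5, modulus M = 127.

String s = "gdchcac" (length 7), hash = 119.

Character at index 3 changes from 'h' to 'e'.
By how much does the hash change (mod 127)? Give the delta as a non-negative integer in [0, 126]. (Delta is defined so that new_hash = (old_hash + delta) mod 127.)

Delta formula: (val(new) - val(old)) * B^(n-1-k) mod M
  val('e') - val('h') = 5 - 8 = -3
  B^(n-1-k) = 5^3 mod 127 = 125
  Delta = -3 * 125 mod 127 = 6

Answer: 6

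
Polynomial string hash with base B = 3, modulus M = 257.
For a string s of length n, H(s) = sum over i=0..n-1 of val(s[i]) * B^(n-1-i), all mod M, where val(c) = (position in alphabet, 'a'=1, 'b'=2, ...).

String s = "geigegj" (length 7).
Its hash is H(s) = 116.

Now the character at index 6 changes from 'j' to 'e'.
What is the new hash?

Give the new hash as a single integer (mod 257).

Answer: 111

Derivation:
val('j') = 10, val('e') = 5
Position k = 6, exponent = n-1-k = 0
B^0 mod M = 3^0 mod 257 = 1
Delta = (5 - 10) * 1 mod 257 = 252
New hash = (116 + 252) mod 257 = 111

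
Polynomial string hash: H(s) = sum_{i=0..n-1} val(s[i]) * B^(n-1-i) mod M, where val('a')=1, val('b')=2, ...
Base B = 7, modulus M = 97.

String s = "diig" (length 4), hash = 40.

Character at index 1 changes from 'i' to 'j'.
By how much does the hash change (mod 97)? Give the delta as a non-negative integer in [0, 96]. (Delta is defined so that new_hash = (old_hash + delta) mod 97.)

Delta formula: (val(new) - val(old)) * B^(n-1-k) mod M
  val('j') - val('i') = 10 - 9 = 1
  B^(n-1-k) = 7^2 mod 97 = 49
  Delta = 1 * 49 mod 97 = 49

Answer: 49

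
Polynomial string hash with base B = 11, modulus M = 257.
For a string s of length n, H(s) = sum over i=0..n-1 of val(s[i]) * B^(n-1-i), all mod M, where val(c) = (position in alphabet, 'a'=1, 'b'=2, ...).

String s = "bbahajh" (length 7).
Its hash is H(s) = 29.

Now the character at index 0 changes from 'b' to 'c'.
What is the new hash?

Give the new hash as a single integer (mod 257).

val('b') = 2, val('c') = 3
Position k = 0, exponent = n-1-k = 6
B^6 mod M = 11^6 mod 257 = 60
Delta = (3 - 2) * 60 mod 257 = 60
New hash = (29 + 60) mod 257 = 89

Answer: 89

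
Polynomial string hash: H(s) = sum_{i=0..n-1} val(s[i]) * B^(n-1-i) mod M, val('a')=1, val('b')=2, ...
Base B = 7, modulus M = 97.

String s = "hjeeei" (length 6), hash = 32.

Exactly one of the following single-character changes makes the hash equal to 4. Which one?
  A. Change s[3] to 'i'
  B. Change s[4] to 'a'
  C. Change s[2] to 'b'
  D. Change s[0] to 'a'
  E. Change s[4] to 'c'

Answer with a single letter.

Option A: s[3]='e'->'i', delta=(9-5)*7^2 mod 97 = 2, hash=32+2 mod 97 = 34
Option B: s[4]='e'->'a', delta=(1-5)*7^1 mod 97 = 69, hash=32+69 mod 97 = 4 <-- target
Option C: s[2]='e'->'b', delta=(2-5)*7^3 mod 97 = 38, hash=32+38 mod 97 = 70
Option D: s[0]='h'->'a', delta=(1-8)*7^5 mod 97 = 12, hash=32+12 mod 97 = 44
Option E: s[4]='e'->'c', delta=(3-5)*7^1 mod 97 = 83, hash=32+83 mod 97 = 18

Answer: B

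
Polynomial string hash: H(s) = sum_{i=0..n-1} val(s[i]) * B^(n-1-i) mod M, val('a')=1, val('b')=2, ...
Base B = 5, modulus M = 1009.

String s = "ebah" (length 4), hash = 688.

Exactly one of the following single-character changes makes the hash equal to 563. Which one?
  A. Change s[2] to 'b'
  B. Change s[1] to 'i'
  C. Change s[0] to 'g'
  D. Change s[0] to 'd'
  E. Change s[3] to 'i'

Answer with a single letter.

Option A: s[2]='a'->'b', delta=(2-1)*5^1 mod 1009 = 5, hash=688+5 mod 1009 = 693
Option B: s[1]='b'->'i', delta=(9-2)*5^2 mod 1009 = 175, hash=688+175 mod 1009 = 863
Option C: s[0]='e'->'g', delta=(7-5)*5^3 mod 1009 = 250, hash=688+250 mod 1009 = 938
Option D: s[0]='e'->'d', delta=(4-5)*5^3 mod 1009 = 884, hash=688+884 mod 1009 = 563 <-- target
Option E: s[3]='h'->'i', delta=(9-8)*5^0 mod 1009 = 1, hash=688+1 mod 1009 = 689

Answer: D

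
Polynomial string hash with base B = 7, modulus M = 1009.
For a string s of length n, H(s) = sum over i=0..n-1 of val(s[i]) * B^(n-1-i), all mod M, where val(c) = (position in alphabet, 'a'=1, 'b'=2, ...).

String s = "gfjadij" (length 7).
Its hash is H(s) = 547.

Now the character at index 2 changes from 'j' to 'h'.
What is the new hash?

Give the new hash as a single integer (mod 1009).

val('j') = 10, val('h') = 8
Position k = 2, exponent = n-1-k = 4
B^4 mod M = 7^4 mod 1009 = 383
Delta = (8 - 10) * 383 mod 1009 = 243
New hash = (547 + 243) mod 1009 = 790

Answer: 790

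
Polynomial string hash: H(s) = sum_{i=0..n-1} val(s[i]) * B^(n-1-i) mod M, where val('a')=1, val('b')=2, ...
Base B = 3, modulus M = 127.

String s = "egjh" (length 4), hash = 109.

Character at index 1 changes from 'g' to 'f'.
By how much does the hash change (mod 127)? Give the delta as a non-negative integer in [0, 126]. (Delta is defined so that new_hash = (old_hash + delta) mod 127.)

Answer: 118

Derivation:
Delta formula: (val(new) - val(old)) * B^(n-1-k) mod M
  val('f') - val('g') = 6 - 7 = -1
  B^(n-1-k) = 3^2 mod 127 = 9
  Delta = -1 * 9 mod 127 = 118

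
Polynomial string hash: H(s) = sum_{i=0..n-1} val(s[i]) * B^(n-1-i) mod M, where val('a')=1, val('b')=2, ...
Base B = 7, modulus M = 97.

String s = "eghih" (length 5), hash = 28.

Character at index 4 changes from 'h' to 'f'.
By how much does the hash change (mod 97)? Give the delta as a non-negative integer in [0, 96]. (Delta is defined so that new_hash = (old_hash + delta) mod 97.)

Answer: 95

Derivation:
Delta formula: (val(new) - val(old)) * B^(n-1-k) mod M
  val('f') - val('h') = 6 - 8 = -2
  B^(n-1-k) = 7^0 mod 97 = 1
  Delta = -2 * 1 mod 97 = 95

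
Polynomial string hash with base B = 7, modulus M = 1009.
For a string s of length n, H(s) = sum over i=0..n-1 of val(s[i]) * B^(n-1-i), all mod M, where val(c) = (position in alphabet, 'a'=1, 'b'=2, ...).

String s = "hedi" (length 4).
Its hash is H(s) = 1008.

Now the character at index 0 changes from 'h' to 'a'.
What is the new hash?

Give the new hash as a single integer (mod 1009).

val('h') = 8, val('a') = 1
Position k = 0, exponent = n-1-k = 3
B^3 mod M = 7^3 mod 1009 = 343
Delta = (1 - 8) * 343 mod 1009 = 626
New hash = (1008 + 626) mod 1009 = 625

Answer: 625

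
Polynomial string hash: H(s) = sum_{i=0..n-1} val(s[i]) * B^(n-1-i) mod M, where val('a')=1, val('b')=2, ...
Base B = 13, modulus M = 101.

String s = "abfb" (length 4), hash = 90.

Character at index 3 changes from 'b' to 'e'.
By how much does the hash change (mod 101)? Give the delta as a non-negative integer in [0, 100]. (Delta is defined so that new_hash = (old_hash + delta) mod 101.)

Delta formula: (val(new) - val(old)) * B^(n-1-k) mod M
  val('e') - val('b') = 5 - 2 = 3
  B^(n-1-k) = 13^0 mod 101 = 1
  Delta = 3 * 1 mod 101 = 3

Answer: 3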